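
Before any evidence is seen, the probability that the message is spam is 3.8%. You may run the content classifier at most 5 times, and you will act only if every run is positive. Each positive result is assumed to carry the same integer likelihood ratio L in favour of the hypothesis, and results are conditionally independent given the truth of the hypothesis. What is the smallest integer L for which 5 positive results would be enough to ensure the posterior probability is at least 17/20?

Prior odds = 0.038/0.962 = 19/481.
Target odds = 0.85/0.15 = 17/3.
Need L⁵ ≥ 17/3 ÷ (19/481) = 8177/57.
2⁵ = 32 < 8177/57 ≤ 243 = 3⁵, so L = 3.

3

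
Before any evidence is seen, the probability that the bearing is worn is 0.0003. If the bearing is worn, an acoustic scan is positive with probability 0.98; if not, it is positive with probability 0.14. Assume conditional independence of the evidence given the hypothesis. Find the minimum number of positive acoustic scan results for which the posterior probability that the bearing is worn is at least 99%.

Prior odds: 0.0003 ÷ 0.9997 = 3/9997.
Likelihood ratio of a positive = 0.98/0.14 = 7.
Target posterior odds = 0.99/0.01 = 99.
Need (3/9997) × 7ⁿ ≥ 99, i.e. 7ⁿ ≥ 329901.
7⁶ = 117649 falls short of 329901 but 7⁷ = 823543 reaches it, so n = 7.

7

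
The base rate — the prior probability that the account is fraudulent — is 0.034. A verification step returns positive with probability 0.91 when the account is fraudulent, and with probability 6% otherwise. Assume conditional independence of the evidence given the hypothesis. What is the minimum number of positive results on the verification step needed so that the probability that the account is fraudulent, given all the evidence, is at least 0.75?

Prior odds = 0.034/0.966 = 17/483.
Likelihood ratio of a positive result = 0.91/0.06 = 91/6.
Target odds: 0.75 ÷ 0.25 = 3.
Need (17/483) × (91/6)ⁿ ≥ 3, i.e. (91/6)ⁿ ≥ 1449/17.
(91/6)¹ = 91/6 falls short of 1449/17 but (91/6)² = 8281/36 reaches it, so n = 2.

2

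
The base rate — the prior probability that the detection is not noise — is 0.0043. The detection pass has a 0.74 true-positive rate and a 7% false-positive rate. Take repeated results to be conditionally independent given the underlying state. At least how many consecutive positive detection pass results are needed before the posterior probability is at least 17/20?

Prior odds: 0.0043 ÷ 0.9957 = 43/9957.
Likelihood ratio of a positive result = 0.74/0.07 = 74/7.
Target odds: 0.85 ÷ 0.15 = 17/3.
Need (43/9957) × (74/7)ⁿ ≥ 17/3, i.e. (74/7)ⁿ ≥ 56423/43.
(74/7)³ = 405224/343 falls short of 56423/43 but (74/7)⁴ = 29986576/2401 reaches it, so n = 4.

4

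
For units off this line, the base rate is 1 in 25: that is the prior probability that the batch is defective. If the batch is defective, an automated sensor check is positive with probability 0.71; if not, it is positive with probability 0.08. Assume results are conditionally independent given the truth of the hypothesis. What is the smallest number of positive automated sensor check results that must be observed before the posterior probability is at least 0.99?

4

Prior odds = 0.04/0.96 = 1/24.
Likelihood ratio of a positive = 0.71/0.08 = 8.875.
Target odds: 0.99 ÷ 0.01 = 99.
Need (1/24) × 8.875ⁿ ≥ 99, i.e. 8.875ⁿ ≥ 2376.
8.875³ = 357911/512 falls short of 2376 but 8.875⁴ = 25411681/4096 reaches it, so n = 4.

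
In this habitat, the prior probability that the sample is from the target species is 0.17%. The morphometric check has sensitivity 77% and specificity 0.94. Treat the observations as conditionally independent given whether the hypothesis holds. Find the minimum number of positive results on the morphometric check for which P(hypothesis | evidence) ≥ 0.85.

Prior odds: 0.0017 ÷ 0.9983 = 17/9983.
False-positive rate = 1 − 0.94 = 0.06; likelihood ratio of a positive = 0.77/0.06 = 77/6.
Target odds: 0.85 ÷ 0.15 = 17/3.
Need (17/9983) × (77/6)ⁿ ≥ 17/3, i.e. (77/6)ⁿ ≥ 9983/3.
(77/6)³ = 456533/216 falls short of 9983/3 but (77/6)⁴ = 35153041/1296 reaches it, so n = 4.

4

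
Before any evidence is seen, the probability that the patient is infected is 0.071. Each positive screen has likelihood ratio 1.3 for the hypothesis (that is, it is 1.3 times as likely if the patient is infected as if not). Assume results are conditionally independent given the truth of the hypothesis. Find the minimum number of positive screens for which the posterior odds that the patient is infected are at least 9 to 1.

19

Prior odds: 0.071 ÷ 0.929 = 71/929.
Likelihood ratio per positive screen = 1.3.
Target odds = 9.
Require 1.3ⁿ ≥ 9 ÷ (71/929) = 8361/71.
1.3¹⁸ ≈112.455 falls short of 8361/71 but 1.3¹⁹ ≈146.192 reaches it, so n = 19.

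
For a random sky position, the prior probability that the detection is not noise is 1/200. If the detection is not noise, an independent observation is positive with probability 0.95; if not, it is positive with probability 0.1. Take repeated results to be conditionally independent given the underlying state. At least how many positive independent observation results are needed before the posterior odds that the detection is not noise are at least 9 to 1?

4

Prior odds = 0.005/0.995 = 1/199.
Likelihood ratio of a positive = 0.95/0.1 = 9.5.
Target odds = 9.
Require 9.5ⁿ ≥ 9 ÷ (1/199) = 1791.
9.5³ = 857.375 falls short of 1791 but 9.5⁴ = 8145.0625 reaches it, so n = 4.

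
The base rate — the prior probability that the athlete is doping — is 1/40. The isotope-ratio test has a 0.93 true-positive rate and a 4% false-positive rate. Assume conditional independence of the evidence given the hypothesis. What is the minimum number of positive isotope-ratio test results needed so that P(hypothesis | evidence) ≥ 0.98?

Prior odds: 0.025 ÷ 0.975 = 1/39.
Likelihood ratio of a positive result = 0.93/0.04 = 23.25.
Target odds: 0.98 ÷ 0.02 = 49.
Require 23.25ⁿ ≥ 49 ÷ (1/39) = 1911.
23.25² = 540.5625 falls short of 1911 but 23.25³ = 804357/64 reaches it, so n = 3.

3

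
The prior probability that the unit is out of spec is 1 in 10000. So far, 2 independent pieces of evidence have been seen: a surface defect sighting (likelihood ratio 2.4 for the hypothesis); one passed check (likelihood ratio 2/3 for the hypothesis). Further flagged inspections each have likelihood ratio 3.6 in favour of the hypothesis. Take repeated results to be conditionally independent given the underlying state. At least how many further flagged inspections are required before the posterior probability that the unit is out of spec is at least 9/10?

Prior odds = 0.0001/0.9999 = 1/9999.
Combined Bayes factor of the evidence already in hand = 2.4 × (2/3) = 1.6.
Odds after that evidence = (1/9999) × 1.6 = 8/49995.
Target odds = 0.9/0.1 = 9.
Need 3.6ⁿ ≥ 9 ÷ (8/49995) = 56244.375.
3.6⁸ ≈28211.1 falls short of 56244.375 but 3.6⁹ ≈101560 reaches it, so n = 9.

9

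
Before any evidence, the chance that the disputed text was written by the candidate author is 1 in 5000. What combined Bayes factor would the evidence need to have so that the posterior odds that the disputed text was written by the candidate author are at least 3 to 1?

Prior odds = 0.0002/0.9998 = 1/4999.
Target odds = 3.
Required Bayes factor = 3 ÷ (1/4999) = 14997.

14997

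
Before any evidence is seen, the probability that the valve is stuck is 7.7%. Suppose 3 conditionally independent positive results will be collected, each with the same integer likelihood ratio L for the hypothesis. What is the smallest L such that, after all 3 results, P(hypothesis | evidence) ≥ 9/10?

5

Prior odds = 0.077/0.923 = 77/923.
Target odds = 0.9/0.1 = 9.
Need L³ ≥ 9 ÷ (77/923) = 8307/77.
4³ = 64 < 8307/77 ≤ 125 = 5³, so L = 5.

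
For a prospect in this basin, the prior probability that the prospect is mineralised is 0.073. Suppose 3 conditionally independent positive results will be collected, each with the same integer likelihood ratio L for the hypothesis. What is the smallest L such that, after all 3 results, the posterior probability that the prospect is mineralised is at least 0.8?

4

Prior odds = 0.073/0.927 = 73/927.
Target odds = 0.8/0.2 = 4.
Need L³ ≥ 4 ÷ (73/927) = 3708/73.
3³ = 27 < 3708/73 ≤ 64 = 4³, so L = 4.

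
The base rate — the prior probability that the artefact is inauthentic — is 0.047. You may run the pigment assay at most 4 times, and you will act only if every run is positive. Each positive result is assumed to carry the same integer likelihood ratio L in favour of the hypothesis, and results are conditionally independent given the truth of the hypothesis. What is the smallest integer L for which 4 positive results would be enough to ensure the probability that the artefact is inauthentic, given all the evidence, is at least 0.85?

4

Prior odds = 0.047/0.953 = 47/953.
Target odds = 0.85/0.15 = 17/3.
Need L⁴ ≥ 17/3 ÷ (47/953) = 16201/141.
3⁴ = 81 < 16201/141 ≤ 256 = 4⁴, so L = 4.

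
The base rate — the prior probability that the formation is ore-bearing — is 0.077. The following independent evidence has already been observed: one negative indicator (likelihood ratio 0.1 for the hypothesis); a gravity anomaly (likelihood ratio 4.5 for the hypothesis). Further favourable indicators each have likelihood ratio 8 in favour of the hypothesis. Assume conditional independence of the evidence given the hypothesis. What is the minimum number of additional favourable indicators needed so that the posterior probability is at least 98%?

Prior odds = 0.077/0.923 = 77/923.
Combined Bayes factor of the evidence already in hand = 0.1 × 4.5 = 0.45.
Odds after that evidence = (77/923) × 0.45 = 693/18460.
Target odds = 0.98/0.02 = 49.
Need 8ⁿ ≥ 49 ÷ (693/18460) = 129220/99.
8³ = 512 falls short of 129220/99 but 8⁴ = 4096 reaches it, so n = 4.

4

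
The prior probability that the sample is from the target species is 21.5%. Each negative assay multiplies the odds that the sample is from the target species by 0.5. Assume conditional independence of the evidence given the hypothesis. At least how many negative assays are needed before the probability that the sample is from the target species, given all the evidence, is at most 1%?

Prior odds: 0.215 ÷ 0.785 = 43/157.
Likelihood ratio per negative assay = 0.5.
Target odds: 0.01 ÷ 0.99 = 1/99.
Require 0.5ⁿ ≤ 1/99 ÷ (43/157) = 157/4257.
0.5⁴ = 0.0625 is still above 157/4257 but 0.5⁵ = 0.03125 is at or below it, so n = 5.

5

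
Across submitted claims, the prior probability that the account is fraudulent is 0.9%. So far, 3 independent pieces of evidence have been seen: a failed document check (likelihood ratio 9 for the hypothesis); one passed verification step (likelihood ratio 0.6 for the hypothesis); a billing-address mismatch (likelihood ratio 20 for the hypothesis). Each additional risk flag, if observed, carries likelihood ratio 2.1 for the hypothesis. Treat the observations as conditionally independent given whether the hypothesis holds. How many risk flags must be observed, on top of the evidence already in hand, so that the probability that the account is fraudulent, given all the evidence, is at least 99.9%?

Prior odds = 0.009/0.991 = 9/991.
Combined Bayes factor of the evidence already in hand = 9 × 0.6 × 20 = 108.
Odds after that evidence = (9/991) × 108 = 972/991.
Target odds = 0.999/0.001 = 999.
Need 2.1ⁿ ≥ 999 ÷ (972/991) = 36667/36.
2.1⁹ ≈794.28 falls short of 36667/36 but 2.1¹⁰ ≈1667.99 reaches it, so n = 10.

10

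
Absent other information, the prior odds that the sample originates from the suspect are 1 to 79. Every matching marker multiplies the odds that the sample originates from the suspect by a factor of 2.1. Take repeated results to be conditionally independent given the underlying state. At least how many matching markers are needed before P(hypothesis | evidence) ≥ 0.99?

Prior odds = 1/79.
Likelihood ratio per matching marker = 2.1.
Target posterior odds = 0.99/0.01 = 99.
Need (1/79) × 2.1ⁿ ≥ 99, i.e. 2.1ⁿ ≥ 7821.
2.1¹² ≈7355.83 falls short of 7821 but 2.1¹³ ≈15447.2 reaches it, so n = 13.

13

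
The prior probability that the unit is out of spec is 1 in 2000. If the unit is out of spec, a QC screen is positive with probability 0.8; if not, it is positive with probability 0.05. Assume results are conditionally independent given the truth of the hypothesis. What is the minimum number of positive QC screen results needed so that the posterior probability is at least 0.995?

Prior odds: 0.0005 ÷ 0.9995 = 1/1999.
Likelihood ratio of a positive = 0.8/0.05 = 16.
Target posterior odds = 0.995/0.005 = 199.
Need (1/1999) × 16ⁿ ≥ 199, i.e. 16ⁿ ≥ 397801.
16⁴ = 65536 falls short of 397801 but 16⁵ = 1048576 reaches it, so n = 5.

5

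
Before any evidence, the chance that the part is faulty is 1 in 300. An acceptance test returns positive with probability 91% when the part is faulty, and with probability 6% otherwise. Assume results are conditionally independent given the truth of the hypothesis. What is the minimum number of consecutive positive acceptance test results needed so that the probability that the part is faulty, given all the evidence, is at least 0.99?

Prior odds = (1/300)/(299/300) = 1/299.
Likelihood ratio of a positive result = 0.91/0.06 = 91/6.
Target odds: 0.99 ÷ 0.01 = 99.
Require (91/6)ⁿ ≥ 99 ÷ (1/299) = 29601.
(91/6)³ = 753571/216 falls short of 29601 but (91/6)⁴ = 68574961/1296 reaches it, so n = 4.

4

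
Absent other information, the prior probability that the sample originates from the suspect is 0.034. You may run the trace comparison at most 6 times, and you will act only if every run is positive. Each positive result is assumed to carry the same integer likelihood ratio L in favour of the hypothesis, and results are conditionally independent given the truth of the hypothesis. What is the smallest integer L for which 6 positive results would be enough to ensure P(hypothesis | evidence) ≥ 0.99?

4

Prior odds = 0.034/0.966 = 17/483.
Target odds = 0.99/0.01 = 99.
Need L⁶ ≥ 99 ÷ (17/483) = 47817/17.
3⁶ = 729 < 47817/17 ≤ 4096 = 4⁶, so L = 4.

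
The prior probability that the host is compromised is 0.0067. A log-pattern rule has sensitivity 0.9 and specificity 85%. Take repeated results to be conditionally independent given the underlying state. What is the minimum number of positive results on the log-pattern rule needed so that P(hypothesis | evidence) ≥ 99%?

6

Prior odds: 0.0067 ÷ 0.9933 = 67/9933.
False-positive rate = 1 − 0.85 = 0.15; likelihood ratio of a positive = 0.9/0.15 = 6.
Target posterior odds = 0.99/0.01 = 99.
Require 6ⁿ ≥ 99 ÷ (67/9933) = 983367/67.
6⁵ = 7776 falls short of 983367/67 but 6⁶ = 46656 reaches it, so n = 6.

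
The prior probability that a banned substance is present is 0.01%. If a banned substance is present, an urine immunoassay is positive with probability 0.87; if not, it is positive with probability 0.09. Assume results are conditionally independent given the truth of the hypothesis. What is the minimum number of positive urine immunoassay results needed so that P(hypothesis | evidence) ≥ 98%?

6

Prior odds: 0.0001 ÷ 0.9999 = 1/9999.
Likelihood ratio of a positive = 0.87/0.09 = 29/3.
Target posterior odds = 0.98/0.02 = 49.
Require (29/3)ⁿ ≥ 49 ÷ (1/9999) = 489951.
(29/3)⁵ = 20511149/243 falls short of 489951 but (29/3)⁶ = 594823321/729 reaches it, so n = 6.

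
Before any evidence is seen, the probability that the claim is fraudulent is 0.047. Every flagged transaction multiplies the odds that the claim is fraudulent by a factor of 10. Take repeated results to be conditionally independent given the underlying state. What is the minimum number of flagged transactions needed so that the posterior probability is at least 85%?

Prior odds = 0.047/0.953 = 47/953.
Likelihood ratio per flagged transaction = 10.
Target odds: 0.85 ÷ 0.15 = 17/3.
Require 10ⁿ ≥ 17/3 ÷ (47/953) = 16201/141.
10² = 100 falls short of 16201/141 but 10³ = 1000 reaches it, so n = 3.

3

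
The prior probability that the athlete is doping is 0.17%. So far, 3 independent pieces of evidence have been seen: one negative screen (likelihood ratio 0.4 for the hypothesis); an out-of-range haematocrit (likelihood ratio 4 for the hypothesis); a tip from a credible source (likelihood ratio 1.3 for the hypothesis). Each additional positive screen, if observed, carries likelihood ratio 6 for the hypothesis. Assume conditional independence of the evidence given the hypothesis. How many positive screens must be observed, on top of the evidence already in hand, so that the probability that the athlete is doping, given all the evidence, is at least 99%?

Prior odds = 0.0017/0.9983 = 17/9983.
Combined Bayes factor of the evidence already in hand = 0.4 × 4 × 1.3 = 2.08.
Odds after that evidence = (17/9983) × 2.08 = 884/249575.
Target odds = 0.99/0.01 = 99.
Need 6ⁿ ≥ 99 ÷ (884/249575) = 24707925/884.
6⁵ = 7776 falls short of 24707925/884 but 6⁶ = 46656 reaches it, so n = 6.

6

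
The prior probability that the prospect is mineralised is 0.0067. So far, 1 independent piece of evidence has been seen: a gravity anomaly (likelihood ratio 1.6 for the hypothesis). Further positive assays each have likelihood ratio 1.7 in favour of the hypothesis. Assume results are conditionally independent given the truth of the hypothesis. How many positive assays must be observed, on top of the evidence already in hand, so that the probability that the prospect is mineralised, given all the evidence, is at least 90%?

13

Prior odds = 0.0067/0.9933 = 67/9933.
Bayes factor of the evidence already in hand = 1.6.
Odds after that evidence = (67/9933) × 1.6 = 536/49665.
Target odds = 0.9/0.1 = 9.
Need 1.7ⁿ ≥ 9 ÷ (536/49665) = 446985/536.
1.7¹² ≈582.622 falls short of 446985/536 but 1.7¹³ ≈990.458 reaches it, so n = 13.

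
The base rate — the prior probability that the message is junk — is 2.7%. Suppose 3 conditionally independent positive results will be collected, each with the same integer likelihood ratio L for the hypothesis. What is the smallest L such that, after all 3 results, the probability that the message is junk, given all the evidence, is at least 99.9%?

Prior odds = 0.027/0.973 = 27/973.
Target odds = 0.999/0.001 = 999.
Need L³ ≥ 999 ÷ (27/973) = 36001.
33³ = 35937 < 36001 ≤ 39304 = 34³, so L = 34.

34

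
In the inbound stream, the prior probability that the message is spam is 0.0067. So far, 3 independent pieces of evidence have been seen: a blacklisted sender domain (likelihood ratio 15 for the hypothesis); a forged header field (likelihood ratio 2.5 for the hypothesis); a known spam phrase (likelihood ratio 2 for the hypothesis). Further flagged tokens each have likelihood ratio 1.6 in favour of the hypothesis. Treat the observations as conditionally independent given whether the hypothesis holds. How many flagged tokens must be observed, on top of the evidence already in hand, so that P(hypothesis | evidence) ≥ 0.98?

10

Prior odds = 0.0067/0.9933 = 67/9933.
Combined Bayes factor of the evidence already in hand = 15 × 2.5 × 2 = 75.
Odds after that evidence = (67/9933) × 75 = 1675/3311.
Target odds = 0.98/0.02 = 49.
Need 1.6ⁿ ≥ 49 ÷ (1675/3311) = 162239/1675.
1.6⁹ = 134217728/1953125 falls short of 162239/1675 but 1.6¹⁰ ≈109.951 reaches it, so n = 10.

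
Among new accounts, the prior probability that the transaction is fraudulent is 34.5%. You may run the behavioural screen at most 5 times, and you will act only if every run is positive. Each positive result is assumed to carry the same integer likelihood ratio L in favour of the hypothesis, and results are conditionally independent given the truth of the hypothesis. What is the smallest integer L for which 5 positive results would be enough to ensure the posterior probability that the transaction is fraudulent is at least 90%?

2

Prior odds = 0.345/0.655 = 69/131.
Target odds = 0.9/0.1 = 9.
Need L⁵ ≥ 9 ÷ (69/131) = 393/23.
1⁵ = 1 < 393/23 ≤ 32 = 2⁵, so L = 2.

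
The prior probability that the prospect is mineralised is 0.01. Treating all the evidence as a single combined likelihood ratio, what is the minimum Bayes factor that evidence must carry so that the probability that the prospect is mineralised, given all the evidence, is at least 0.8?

Prior odds = 0.01/0.99 = 1/99.
Target odds = 0.8/0.2 = 4.
Required Bayes factor = 4 ÷ (1/99) = 396.

396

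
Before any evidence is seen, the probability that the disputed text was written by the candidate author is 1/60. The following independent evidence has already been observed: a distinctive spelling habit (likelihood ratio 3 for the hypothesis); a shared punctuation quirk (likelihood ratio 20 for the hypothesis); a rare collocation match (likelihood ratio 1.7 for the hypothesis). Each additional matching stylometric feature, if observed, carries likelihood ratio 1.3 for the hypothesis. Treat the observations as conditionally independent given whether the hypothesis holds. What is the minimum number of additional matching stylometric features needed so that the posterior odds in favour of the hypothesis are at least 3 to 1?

Prior odds = (1/60)/(59/60) = 1/59.
Combined Bayes factor of the evidence already in hand = 3 × 20 × 1.7 = 102.
Odds after that evidence = (1/59) × 102 = 102/59.
Target odds = 3.
Need 1.3ⁿ ≥ 3 ÷ (102/59) = 59/34.
1.3² = 1.69 falls short of 59/34 but 1.3³ = 2.197 reaches it, so n = 3.

3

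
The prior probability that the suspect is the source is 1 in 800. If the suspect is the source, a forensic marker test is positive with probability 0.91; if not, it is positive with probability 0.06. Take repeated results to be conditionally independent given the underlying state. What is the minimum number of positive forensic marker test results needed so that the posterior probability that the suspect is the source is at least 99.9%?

5

Prior odds: 0.00125 ÷ 0.99875 = 1/799.
Likelihood ratio of a positive = 0.91/0.06 = 91/6.
Target posterior odds = 0.999/0.001 = 999.
Need (1/799) × (91/6)ⁿ ≥ 999, i.e. (91/6)ⁿ ≥ 798201.
(91/6)⁴ = 68574961/1296 falls short of 798201 but (91/6)⁵ ≈802510 reaches it, so n = 5.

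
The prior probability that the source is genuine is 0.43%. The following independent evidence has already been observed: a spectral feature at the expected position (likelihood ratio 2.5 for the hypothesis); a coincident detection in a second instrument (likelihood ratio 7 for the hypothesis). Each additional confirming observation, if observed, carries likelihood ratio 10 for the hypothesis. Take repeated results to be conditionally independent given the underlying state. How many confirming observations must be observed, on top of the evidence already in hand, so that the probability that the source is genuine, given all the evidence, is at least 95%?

3

Prior odds = 0.0043/0.9957 = 43/9957.
Combined Bayes factor of the evidence already in hand = 2.5 × 7 = 17.5.
Odds after that evidence = (43/9957) × 17.5 = 1505/19914.
Target odds = 0.95/0.05 = 19.
Need 10ⁿ ≥ 19 ÷ (1505/19914) = 378366/1505.
10² = 100 falls short of 378366/1505 but 10³ = 1000 reaches it, so n = 3.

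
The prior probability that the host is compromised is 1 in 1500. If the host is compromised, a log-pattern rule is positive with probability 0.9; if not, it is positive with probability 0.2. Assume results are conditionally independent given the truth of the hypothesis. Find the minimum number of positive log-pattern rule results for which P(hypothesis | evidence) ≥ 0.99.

8

Prior odds: (1/1500) ÷ (1499/1500) = 1/1499.
Likelihood ratio of a positive = 0.9/0.2 = 4.5.
Target posterior odds = 0.99/0.01 = 99.
Need (1/1499) × 4.5ⁿ ≥ 99, i.e. 4.5ⁿ ≥ 148401.
4.5⁷ = 4782969/128 falls short of 148401 but 4.5⁸ = 43046721/256 reaches it, so n = 8.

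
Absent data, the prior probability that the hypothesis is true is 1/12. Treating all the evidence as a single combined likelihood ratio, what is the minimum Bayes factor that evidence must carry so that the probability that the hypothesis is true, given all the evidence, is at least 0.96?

264

Prior odds = (1/12)/(11/12) = 1/11.
Target odds = 0.96/0.04 = 24.
Required Bayes factor = 24 ÷ (1/11) = 264.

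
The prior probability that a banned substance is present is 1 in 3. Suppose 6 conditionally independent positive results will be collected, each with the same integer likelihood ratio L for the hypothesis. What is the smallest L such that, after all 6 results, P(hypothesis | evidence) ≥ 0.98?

Prior odds = (1/3)/(2/3) = 0.5.
Target odds = 0.98/0.02 = 49.
Need L⁶ ≥ 49 ÷ 0.5 = 98.
2⁶ = 64 < 98 ≤ 729 = 3⁶, so L = 3.

3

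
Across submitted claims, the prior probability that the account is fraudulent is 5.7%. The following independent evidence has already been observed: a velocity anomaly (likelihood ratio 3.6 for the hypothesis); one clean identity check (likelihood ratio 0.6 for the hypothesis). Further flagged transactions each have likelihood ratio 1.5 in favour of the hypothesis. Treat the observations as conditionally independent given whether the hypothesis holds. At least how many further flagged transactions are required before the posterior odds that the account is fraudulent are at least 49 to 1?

15

Prior odds = 0.057/0.943 = 57/943.
Combined Bayes factor of the evidence already in hand = 3.6 × 0.6 = 2.16.
Odds after that evidence = (57/943) × 2.16 = 3078/23575.
Target odds = 49.
Need 1.5ⁿ ≥ 49 ÷ (3078/23575) = 1155175/3078.
1.5¹⁴ = 4782969/16384 falls short of 1155175/3078 but 1.5¹⁵ = 14348907/32768 reaches it, so n = 15.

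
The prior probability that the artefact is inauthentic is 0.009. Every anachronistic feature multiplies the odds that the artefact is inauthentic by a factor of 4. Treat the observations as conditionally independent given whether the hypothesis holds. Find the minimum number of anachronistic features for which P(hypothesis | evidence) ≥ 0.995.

Prior odds: 0.009 ÷ 0.991 = 9/991.
Likelihood ratio per anachronistic feature = 4.
Target posterior odds = 0.995/0.005 = 199.
Need (9/991) × 4ⁿ ≥ 199, i.e. 4ⁿ ≥ 197209/9.
4⁷ = 16384 falls short of 197209/9 but 4⁸ = 65536 reaches it, so n = 8.

8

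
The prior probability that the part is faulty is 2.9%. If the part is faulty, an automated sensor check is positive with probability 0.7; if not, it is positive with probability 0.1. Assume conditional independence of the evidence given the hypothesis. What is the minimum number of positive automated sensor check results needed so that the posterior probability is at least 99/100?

5

Prior odds = 0.029/0.971 = 29/971.
Likelihood ratio of a positive = 0.7/0.1 = 7.
Target odds: 0.99 ÷ 0.01 = 99.
Require 7ⁿ ≥ 99 ÷ (29/971) = 96129/29.
7⁴ = 2401 falls short of 96129/29 but 7⁵ = 16807 reaches it, so n = 5.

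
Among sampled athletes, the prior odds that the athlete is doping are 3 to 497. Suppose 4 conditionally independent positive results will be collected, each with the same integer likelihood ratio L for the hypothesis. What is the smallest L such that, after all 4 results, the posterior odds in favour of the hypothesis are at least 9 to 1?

Prior odds = 3/497.
Target odds = 9.
Need L⁴ ≥ 9 ÷ (3/497) = 1491.
6⁴ = 1296 < 1491 ≤ 2401 = 7⁴, so L = 7.

7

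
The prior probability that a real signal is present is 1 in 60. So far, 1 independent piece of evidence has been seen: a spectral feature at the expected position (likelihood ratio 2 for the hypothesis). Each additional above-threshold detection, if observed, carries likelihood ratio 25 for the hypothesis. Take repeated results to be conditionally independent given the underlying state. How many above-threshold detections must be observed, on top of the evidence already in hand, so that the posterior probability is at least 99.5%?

Prior odds = (1/60)/(59/60) = 1/59.
Bayes factor of the evidence already in hand = 2.
Odds after that evidence = (1/59) × 2 = 2/59.
Target odds = 0.995/0.005 = 199.
Need 25ⁿ ≥ 199 ÷ (2/59) = 5870.5.
25² = 625 falls short of 5870.5 but 25³ = 15625 reaches it, so n = 3.

3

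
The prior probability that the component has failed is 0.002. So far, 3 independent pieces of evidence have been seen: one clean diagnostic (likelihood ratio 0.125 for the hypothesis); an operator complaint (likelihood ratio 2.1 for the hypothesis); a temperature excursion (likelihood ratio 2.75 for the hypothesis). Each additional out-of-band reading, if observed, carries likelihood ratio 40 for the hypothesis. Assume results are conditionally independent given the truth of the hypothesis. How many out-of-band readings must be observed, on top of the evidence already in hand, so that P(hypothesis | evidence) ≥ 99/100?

Prior odds = 0.002/0.998 = 1/499.
Combined Bayes factor of the evidence already in hand = 0.125 × 2.1 × 2.75 = 0.721875.
Odds after that evidence = (1/499) × 0.721875 = 231/159680.
Target odds = 0.99/0.01 = 99.
Need 40ⁿ ≥ 99 ÷ (231/159680) = 479040/7.
40³ = 64000 falls short of 479040/7 but 40⁴ = 2560000 reaches it, so n = 4.

4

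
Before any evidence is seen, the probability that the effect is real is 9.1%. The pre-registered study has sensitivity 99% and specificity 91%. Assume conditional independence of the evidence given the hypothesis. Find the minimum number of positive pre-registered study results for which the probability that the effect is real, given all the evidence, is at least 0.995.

Prior odds: 0.091 ÷ 0.909 = 91/909.
False-positive rate = 1 − 0.91 = 0.09; likelihood ratio of a positive = 0.99/0.09 = 11.
Target odds: 0.995 ÷ 0.005 = 199.
Require 11ⁿ ≥ 199 ÷ (91/909) = 180891/91.
11³ = 1331 falls short of 180891/91 but 11⁴ = 14641 reaches it, so n = 4.

4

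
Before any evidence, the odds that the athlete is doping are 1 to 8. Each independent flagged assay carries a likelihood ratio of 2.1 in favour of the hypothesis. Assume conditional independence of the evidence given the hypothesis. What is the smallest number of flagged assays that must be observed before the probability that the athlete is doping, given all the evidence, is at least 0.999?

Prior odds = 0.125.
Likelihood ratio per flagged assay = 2.1.
Target odds: 0.999 ÷ 0.001 = 999.
Require 2.1ⁿ ≥ 999 ÷ 0.125 = 7992.
2.1¹² ≈7355.83 falls short of 7992 but 2.1¹³ ≈15447.2 reaches it, so n = 13.

13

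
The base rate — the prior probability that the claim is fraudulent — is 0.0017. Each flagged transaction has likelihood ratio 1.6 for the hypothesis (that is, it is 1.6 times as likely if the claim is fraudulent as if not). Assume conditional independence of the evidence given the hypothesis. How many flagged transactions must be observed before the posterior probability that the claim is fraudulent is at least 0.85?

Prior odds = 0.0017/0.9983 = 17/9983.
Likelihood ratio per flagged transaction = 1.6.
Target posterior odds = 0.85/0.15 = 17/3.
Need (17/9983) × 1.6ⁿ ≥ 17/3, i.e. 1.6ⁿ ≥ 9983/3.
1.6¹⁷ ≈2951.48 falls short of 9983/3 but 1.6¹⁸ ≈4722.37 reaches it, so n = 18.

18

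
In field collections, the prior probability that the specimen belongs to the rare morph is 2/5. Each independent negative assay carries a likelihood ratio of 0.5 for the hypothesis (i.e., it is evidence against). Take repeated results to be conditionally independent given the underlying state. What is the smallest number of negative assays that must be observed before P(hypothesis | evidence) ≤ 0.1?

Prior odds = 0.4/0.6 = 2/3.
Likelihood ratio per negative assay = 0.5.
Target odds: 0.1 ÷ 0.9 = 1/9.
Require 0.5ⁿ ≤ 1/9 ÷ (2/3) = 1/6.
0.5² = 0.25 is still above 1/6 but 0.5³ = 0.125 is at or below it, so n = 3.

3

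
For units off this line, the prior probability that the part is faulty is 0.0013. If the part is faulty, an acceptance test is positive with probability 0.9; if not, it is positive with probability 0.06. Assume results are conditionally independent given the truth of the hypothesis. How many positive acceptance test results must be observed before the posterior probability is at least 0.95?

4

Prior odds = 0.0013/0.9987 = 13/9987.
Likelihood ratio of a positive = 0.9/0.06 = 15.
Target posterior odds = 0.95/0.05 = 19.
Need (13/9987) × 15ⁿ ≥ 19, i.e. 15ⁿ ≥ 189753/13.
15³ = 3375 falls short of 189753/13 but 15⁴ = 50625 reaches it, so n = 4.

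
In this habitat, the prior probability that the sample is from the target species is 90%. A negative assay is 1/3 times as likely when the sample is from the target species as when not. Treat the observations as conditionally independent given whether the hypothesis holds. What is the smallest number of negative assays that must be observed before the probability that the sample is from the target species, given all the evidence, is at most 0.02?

6

Prior odds: 0.9 ÷ 0.1 = 9.
Likelihood ratio per negative assay = 1/3.
Target posterior odds = 0.02/0.98 = 1/49.
Require (1/3)ⁿ ≤ 1/49 ÷ 9 = 1/441.
(1/3)⁵ = 1/243 is still above 1/441 but (1/3)⁶ = 1/729 is at or below it, so n = 6.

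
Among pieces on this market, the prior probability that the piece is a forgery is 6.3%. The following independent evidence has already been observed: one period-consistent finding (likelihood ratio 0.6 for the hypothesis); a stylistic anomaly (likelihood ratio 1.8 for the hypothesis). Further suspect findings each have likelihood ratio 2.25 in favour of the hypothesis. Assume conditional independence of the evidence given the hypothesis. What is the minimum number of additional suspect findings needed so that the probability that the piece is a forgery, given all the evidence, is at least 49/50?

9

Prior odds = 0.063/0.937 = 63/937.
Combined Bayes factor of the evidence already in hand = 0.6 × 1.8 = 1.08.
Odds after that evidence = (63/937) × 1.08 = 1701/23425.
Target odds = 0.98/0.02 = 49.
Need 2.25ⁿ ≥ 49 ÷ (1701/23425) = 163975/243.
2.25⁸ = 43046721/65536 falls short of 163975/243 but 2.25⁹ = 387420489/262144 reaches it, so n = 9.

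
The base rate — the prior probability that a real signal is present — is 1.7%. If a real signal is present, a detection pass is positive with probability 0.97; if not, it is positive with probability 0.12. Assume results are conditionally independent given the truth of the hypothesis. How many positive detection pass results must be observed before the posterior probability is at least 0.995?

Prior odds = 0.017/0.983 = 17/983.
Likelihood ratio of a positive = 0.97/0.12 = 97/12.
Target odds: 0.995 ÷ 0.005 = 199.
Require (97/12)ⁿ ≥ 199 ÷ (17/983) = 195617/17.
(97/12)⁴ = 88529281/20736 falls short of 195617/17 but (97/12)⁵ ≈34510.6 reaches it, so n = 5.

5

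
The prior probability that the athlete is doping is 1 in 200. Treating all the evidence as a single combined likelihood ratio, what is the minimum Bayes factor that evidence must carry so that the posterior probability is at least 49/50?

Prior odds = 0.005/0.995 = 1/199.
Target odds = 0.98/0.02 = 49.
Required Bayes factor = 49 ÷ (1/199) = 9751.

9751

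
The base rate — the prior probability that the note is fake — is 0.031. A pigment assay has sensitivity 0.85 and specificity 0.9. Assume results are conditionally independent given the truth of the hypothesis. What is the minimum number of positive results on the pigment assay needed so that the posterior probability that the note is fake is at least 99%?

4

Prior odds = 0.031/0.969 = 31/969.
False-positive rate = 1 − 0.9 = 0.1; likelihood ratio of a positive = 0.85/0.1 = 8.5.
Target odds: 0.99 ÷ 0.01 = 99.
Need (31/969) × 8.5ⁿ ≥ 99, i.e. 8.5ⁿ ≥ 95931/31.
8.5³ = 614.125 falls short of 95931/31 but 8.5⁴ = 5220.0625 reaches it, so n = 4.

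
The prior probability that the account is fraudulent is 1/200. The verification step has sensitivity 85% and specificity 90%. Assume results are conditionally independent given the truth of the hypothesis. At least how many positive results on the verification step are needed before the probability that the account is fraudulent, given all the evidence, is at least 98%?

Prior odds = 0.005/0.995 = 1/199.
False-positive rate = 1 − 0.9 = 0.1; likelihood ratio of a positive = 0.85/0.1 = 8.5.
Target posterior odds = 0.98/0.02 = 49.
Require 8.5ⁿ ≥ 49 ÷ (1/199) = 9751.
8.5⁴ = 5220.0625 falls short of 9751 but 8.5⁵ = 44370.53125 reaches it, so n = 5.

5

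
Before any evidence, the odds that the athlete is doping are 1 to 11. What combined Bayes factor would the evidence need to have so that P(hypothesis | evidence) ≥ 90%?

99

Prior odds = 1/11.
Target odds = 0.9/0.1 = 9.
Required Bayes factor = 9 ÷ (1/11) = 99.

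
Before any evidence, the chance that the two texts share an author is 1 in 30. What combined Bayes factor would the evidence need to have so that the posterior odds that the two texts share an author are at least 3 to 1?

Prior odds = (1/30)/(29/30) = 1/29.
Target odds = 3.
Required Bayes factor = 3 ÷ (1/29) = 87.

87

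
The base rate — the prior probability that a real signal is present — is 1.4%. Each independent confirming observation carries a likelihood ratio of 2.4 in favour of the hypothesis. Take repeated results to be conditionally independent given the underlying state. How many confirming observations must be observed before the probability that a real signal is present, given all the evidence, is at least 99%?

Prior odds = 0.014/0.986 = 7/493.
Likelihood ratio per confirming observation = 2.4.
Target posterior odds = 0.99/0.01 = 99.
Require 2.4ⁿ ≥ 99 ÷ (7/493) = 48807/7.
2.4¹⁰ ≈6340.34 falls short of 48807/7 but 2.4¹¹ ≈15216.8 reaches it, so n = 11.

11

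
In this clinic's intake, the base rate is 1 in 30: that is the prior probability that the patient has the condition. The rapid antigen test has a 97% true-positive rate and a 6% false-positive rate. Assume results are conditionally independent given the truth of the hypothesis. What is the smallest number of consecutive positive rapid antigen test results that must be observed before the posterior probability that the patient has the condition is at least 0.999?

Prior odds: (1/30) ÷ (29/30) = 1/29.
Likelihood ratio of a positive result = 0.97/0.06 = 97/6.
Target posterior odds = 0.999/0.001 = 999.
Need (1/29) × (97/6)ⁿ ≥ 999, i.e. (97/6)ⁿ ≥ 28971.
(97/6)³ = 912673/216 falls short of 28971 but (97/6)⁴ = 88529281/1296 reaches it, so n = 4.

4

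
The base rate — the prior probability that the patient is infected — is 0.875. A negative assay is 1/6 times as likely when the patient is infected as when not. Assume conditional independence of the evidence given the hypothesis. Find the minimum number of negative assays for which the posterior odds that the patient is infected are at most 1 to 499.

5

Prior odds = 0.875/0.125 = 7.
Likelihood ratio per negative assay = 1/6.
Target odds = 1/499.
Require (1/6)ⁿ ≤ 1/499 ÷ 7 = 1/3493.
(1/6)⁴ = 1/1296 is still above 1/3493 but (1/6)⁵ = 1/7776 is at or below it, so n = 5.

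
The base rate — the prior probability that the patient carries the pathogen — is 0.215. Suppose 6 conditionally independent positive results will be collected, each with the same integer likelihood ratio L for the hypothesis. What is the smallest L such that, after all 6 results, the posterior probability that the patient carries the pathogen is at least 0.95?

Prior odds = 0.215/0.785 = 43/157.
Target odds = 0.95/0.05 = 19.
Need L⁶ ≥ 19 ÷ (43/157) = 2983/43.
2⁶ = 64 < 2983/43 ≤ 729 = 3⁶, so L = 3.

3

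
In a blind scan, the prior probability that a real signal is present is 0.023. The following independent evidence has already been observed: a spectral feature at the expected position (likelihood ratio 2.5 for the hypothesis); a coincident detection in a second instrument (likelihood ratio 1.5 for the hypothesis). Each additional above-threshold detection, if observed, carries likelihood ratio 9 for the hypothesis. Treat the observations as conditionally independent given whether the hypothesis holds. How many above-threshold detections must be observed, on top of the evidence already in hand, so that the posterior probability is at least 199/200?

4

Prior odds = 0.023/0.977 = 23/977.
Combined Bayes factor of the evidence already in hand = 2.5 × 1.5 = 3.75.
Odds after that evidence = (23/977) × 3.75 = 345/3908.
Target odds = 0.995/0.005 = 199.
Need 9ⁿ ≥ 199 ÷ (345/3908) = 777692/345.
9³ = 729 falls short of 777692/345 but 9⁴ = 6561 reaches it, so n = 4.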